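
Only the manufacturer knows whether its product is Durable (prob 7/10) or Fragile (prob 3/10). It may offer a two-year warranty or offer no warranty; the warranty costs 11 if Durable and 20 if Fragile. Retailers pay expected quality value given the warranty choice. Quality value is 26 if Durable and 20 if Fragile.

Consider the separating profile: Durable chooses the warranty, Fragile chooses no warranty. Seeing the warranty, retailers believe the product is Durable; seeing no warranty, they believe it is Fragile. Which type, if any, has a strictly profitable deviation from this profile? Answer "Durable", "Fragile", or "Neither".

Durable

The warranty pays 26; no warranty pays 20.
Durable: assigned the warranty, nets 26 − 11 = 15; deviating to no warranty nets 20.
Fragile: assigned no warranty, nets 20; deviating to the warranty nets 26 − 20 = 6.
The Durable type gains 5 by deviating.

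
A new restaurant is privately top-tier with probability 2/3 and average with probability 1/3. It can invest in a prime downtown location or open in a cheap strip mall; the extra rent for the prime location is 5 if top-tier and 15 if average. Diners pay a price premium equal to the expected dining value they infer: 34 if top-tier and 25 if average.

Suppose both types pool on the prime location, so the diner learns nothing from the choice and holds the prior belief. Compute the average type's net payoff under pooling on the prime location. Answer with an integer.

16

Pooled price premium = 2/3·34 + 1/3·25 = 31.
average pays cost 15 for the prime location, so net payoff = 31 − 15 = 16.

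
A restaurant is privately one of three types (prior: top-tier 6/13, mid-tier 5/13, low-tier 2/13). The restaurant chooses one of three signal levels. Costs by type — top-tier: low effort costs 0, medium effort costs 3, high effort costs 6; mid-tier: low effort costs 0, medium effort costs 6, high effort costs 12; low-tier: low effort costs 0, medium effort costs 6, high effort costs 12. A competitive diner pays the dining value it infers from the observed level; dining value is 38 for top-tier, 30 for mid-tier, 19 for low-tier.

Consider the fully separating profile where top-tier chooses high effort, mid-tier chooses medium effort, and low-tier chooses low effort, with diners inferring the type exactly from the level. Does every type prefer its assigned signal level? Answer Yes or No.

Separating price premiums: high effort → 38, medium effort → 30, low effort → 19.
top-tier (assigned high effort): low effort: 19 − 0 = 19; medium effort: 30 − 3 = 27; high effort: 38 − 6 = 32. top-tier stays.
mid-tier (assigned medium effort): low effort: 19 − 0 = 19; medium effort: 30 − 6 = 24; high effort: 38 − 12 = 26. mid-tier prefers high effort.
low-tier (assigned low effort): low effort: 19 − 0 = 19; medium effort: 30 − 6 = 24; high effort: 38 − 12 = 26. low-tier prefers high effort.
At least one type deviates; the separating profile fails.

No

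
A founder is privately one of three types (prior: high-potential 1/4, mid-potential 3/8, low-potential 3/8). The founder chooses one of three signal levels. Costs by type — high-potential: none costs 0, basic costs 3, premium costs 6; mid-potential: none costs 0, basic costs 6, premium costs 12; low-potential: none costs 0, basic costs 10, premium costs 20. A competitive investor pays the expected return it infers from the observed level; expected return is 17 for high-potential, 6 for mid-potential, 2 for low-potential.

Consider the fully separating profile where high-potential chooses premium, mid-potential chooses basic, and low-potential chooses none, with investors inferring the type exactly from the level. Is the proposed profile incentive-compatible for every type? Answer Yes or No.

Separating valuations: premium → 17, basic → 6, none → 2.
high-potential (assigned premium): none: 2 − 0 = 2; basic: 6 − 3 = 3; premium: 17 − 6 = 11. high-potential stays.
mid-potential (assigned basic): none: 2 − 0 = 2; basic: 6 − 6 = 0; premium: 17 − 12 = 5. mid-potential prefers premium.
low-potential (assigned none): none: 2 − 0 = 2; basic: 6 − 10 = -4; premium: 17 − 20 = -3. low-potential stays.
At least one type deviates; the separating profile fails.

No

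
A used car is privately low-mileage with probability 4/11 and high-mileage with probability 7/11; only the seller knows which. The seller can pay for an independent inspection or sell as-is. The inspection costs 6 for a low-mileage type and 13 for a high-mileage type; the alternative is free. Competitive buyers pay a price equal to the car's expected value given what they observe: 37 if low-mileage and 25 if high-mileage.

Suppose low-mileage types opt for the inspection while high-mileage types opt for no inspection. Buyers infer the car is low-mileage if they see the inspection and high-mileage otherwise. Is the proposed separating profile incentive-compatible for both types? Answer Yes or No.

Yes

Under these beliefs, the inspection earns price 37 and no inspection earns price 25.
low-mileage: the inspection nets 37 − 6 = 31; no inspection nets 25. low-mileage prefers the inspection.
high-mileage: the inspection nets 37 − 13 = 24; no inspection nets 25. high-mileage prefers no inspection.
Neither type deviates, so the separating profile is an equilibrium.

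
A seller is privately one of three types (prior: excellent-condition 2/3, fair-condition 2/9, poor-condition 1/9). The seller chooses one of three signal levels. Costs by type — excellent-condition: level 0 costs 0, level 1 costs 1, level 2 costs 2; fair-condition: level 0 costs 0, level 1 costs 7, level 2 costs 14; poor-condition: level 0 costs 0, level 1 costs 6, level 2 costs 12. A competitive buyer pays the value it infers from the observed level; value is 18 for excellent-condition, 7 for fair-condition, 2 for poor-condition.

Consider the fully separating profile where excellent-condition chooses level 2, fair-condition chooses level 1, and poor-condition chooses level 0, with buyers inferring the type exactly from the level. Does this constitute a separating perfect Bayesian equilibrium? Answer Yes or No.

No

Separating prices: level 2 → 18, level 1 → 7, level 0 → 2.
excellent-condition (assigned level 2): level 0: 2 − 0 = 2; level 1: 7 − 1 = 6; level 2: 18 − 2 = 16. excellent-condition stays.
fair-condition (assigned level 1): level 0: 2 − 0 = 2; level 1: 7 − 7 = 0; level 2: 18 − 14 = 4. fair-condition prefers level 2.
poor-condition (assigned level 0): level 0: 2 − 0 = 2; level 1: 7 − 6 = 1; level 2: 18 − 12 = 6. poor-condition prefers level 2.
At least one type deviates; the separating profile fails.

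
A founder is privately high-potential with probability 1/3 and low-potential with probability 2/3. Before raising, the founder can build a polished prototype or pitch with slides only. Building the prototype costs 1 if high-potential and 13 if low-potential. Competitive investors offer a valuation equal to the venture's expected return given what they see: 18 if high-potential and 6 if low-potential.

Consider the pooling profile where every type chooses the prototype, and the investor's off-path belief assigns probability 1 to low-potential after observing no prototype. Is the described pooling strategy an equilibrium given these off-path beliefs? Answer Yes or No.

On path, the investor holds the prior and pays 1/3·18 + 2/3·6 = 10. Off path (no prototype), believing low-potential, it pays 6.
high-potential: the prototype nets 10 − 1 = 9; no prototype nets 6. high-potential stays.
low-potential: the prototype nets 10 − 13 = -3; no prototype nets 6. low-potential would deviate.
A type deviates, so pooling fails.

No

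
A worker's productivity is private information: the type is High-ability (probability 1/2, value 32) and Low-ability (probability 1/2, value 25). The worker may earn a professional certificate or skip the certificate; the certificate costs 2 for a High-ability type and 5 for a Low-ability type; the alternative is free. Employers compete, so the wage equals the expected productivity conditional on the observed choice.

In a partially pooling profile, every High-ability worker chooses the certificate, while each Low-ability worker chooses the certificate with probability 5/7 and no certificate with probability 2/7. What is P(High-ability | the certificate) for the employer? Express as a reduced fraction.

P(the certificate) = (1/2)·1 + (1/2)·(5/7) = 6/7.
By Bayes' rule, P(High-ability | the certificate) = (1/2) / (6/7) = 7/12.

7/12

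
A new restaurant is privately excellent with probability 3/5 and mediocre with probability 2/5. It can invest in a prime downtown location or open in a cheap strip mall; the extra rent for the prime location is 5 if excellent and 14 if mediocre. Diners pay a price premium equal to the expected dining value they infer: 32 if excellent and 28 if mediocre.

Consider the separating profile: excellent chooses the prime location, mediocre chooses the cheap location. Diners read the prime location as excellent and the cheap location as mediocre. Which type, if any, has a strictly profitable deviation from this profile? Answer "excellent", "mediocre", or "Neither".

The prime location pays 32; the cheap location pays 28.
excellent: assigned the prime location, nets 32 − 5 = 27; deviating to the cheap location nets 28.
mediocre: assigned the cheap location, nets 28; deviating to the prime location nets 32 − 14 = 18.
The excellent type gains 1 by deviating.

excellent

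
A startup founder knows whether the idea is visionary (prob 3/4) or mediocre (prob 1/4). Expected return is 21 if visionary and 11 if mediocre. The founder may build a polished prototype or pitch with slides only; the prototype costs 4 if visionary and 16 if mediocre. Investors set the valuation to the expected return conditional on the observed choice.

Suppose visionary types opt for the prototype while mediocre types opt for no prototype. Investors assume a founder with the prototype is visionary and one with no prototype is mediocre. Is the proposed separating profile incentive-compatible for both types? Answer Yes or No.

Yes

Under these beliefs, the prototype earns valuation 21 and no prototype earns valuation 11.
visionary: the prototype nets 21 − 4 = 17; no prototype nets 11. visionary prefers the prototype.
mediocre: the prototype nets 21 − 16 = 5; no prototype nets 11. mediocre prefers no prototype.
Neither type deviates, so the separating profile is an equilibrium.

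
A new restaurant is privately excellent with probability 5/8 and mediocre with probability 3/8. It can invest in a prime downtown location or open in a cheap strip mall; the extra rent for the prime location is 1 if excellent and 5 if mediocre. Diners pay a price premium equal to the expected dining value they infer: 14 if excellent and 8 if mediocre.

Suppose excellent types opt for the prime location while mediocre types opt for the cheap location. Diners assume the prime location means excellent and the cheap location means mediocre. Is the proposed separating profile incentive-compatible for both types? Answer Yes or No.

Under these beliefs, the prime location earns price premium 14 and the cheap location earns price premium 8.
excellent: the prime location nets 14 − 1 = 13; the cheap location nets 8. excellent prefers the prime location.
mediocre: the prime location nets 14 − 5 = 9; the cheap location nets 8. mediocre would deviate to the prime location.
mediocre has a profitable deviation, so the profile is not an equilibrium.

No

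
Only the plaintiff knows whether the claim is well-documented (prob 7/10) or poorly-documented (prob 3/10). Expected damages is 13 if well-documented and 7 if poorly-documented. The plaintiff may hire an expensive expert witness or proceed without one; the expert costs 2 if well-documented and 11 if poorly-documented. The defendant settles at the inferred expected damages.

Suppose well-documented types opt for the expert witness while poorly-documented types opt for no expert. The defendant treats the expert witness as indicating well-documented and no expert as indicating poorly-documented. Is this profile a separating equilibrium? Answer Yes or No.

Yes

Under these beliefs, the expert witness earns settlement 13 and no expert earns settlement 7.
well-documented: the expert witness nets 13 − 2 = 11; no expert nets 7. well-documented prefers the expert witness.
poorly-documented: the expert witness nets 13 − 11 = 2; no expert nets 7. poorly-documented prefers no expert.
Neither type deviates, so the separating profile is an equilibrium.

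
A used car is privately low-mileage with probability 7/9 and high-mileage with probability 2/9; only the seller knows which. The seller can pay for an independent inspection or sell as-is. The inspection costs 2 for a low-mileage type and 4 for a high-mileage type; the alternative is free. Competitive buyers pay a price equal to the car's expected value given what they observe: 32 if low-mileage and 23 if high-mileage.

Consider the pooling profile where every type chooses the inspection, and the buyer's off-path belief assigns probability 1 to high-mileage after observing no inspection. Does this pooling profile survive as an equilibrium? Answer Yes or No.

Yes

On path, the buyer holds the prior and pays 7/9·32 + 2/9·23 = 30. Off path (no inspection), believing high-mileage, it pays 23.
low-mileage: the inspection nets 30 − 2 = 28; no inspection nets 23. low-mileage stays.
high-mileage: the inspection nets 30 − 4 = 26; no inspection nets 23. high-mileage stays.
No type deviates, so pooling is sustained.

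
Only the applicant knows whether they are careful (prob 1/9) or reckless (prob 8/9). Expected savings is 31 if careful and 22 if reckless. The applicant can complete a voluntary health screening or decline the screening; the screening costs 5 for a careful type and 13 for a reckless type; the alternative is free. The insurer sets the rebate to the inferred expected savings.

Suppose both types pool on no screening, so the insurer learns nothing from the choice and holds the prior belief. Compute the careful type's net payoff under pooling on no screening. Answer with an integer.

23

Pooled rebate = 1/9·31 + 8/9·22 = 23.
careful pays no cost for no screening, so net payoff = 23.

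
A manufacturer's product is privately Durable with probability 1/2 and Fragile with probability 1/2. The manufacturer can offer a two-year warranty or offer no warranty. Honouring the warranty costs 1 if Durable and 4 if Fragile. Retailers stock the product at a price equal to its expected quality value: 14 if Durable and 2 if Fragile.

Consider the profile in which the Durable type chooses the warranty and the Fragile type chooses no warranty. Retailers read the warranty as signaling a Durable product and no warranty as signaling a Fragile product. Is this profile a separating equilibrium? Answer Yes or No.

No

Under these beliefs, the warranty earns price 14 and no warranty earns price 2.
Durable: the warranty nets 14 − 1 = 13; no warranty nets 2. Durable prefers the warranty.
Fragile: the warranty nets 14 − 4 = 10; no warranty nets 2. Fragile would deviate to the warranty.
Fragile has a profitable deviation, so the profile is not an equilibrium.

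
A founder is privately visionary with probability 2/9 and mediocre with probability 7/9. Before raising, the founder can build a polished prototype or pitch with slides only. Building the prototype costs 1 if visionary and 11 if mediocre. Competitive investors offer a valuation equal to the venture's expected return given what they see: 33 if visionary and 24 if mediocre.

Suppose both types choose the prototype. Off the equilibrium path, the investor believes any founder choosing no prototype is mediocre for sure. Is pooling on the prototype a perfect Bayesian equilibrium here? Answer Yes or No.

On path, the investor holds the prior and pays 2/9·33 + 7/9·24 = 26. Off path (no prototype), believing mediocre, it pays 24.
visionary: the prototype nets 26 − 1 = 25; no prototype nets 24. visionary stays.
mediocre: the prototype nets 26 − 11 = 15; no prototype nets 24. mediocre would deviate.
A type deviates, so pooling fails.

No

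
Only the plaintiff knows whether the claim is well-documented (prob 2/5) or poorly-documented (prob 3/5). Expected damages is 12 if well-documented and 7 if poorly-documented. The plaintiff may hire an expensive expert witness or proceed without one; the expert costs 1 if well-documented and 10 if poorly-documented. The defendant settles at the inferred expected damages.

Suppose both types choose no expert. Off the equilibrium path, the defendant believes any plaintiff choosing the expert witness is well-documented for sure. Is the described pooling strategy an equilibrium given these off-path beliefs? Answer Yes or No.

No

On path, the defendant holds the prior and pays 2/5·12 + 3/5·7 = 9. Off path (the expert witness), believing well-documented, it pays 12.
well-documented: no expert nets 9; the expert witness nets 12 − 1 = 11. well-documented would deviate.
poorly-documented: no expert nets 9; the expert witness nets 12 − 10 = 2. poorly-documented stays.
A type deviates, so pooling fails.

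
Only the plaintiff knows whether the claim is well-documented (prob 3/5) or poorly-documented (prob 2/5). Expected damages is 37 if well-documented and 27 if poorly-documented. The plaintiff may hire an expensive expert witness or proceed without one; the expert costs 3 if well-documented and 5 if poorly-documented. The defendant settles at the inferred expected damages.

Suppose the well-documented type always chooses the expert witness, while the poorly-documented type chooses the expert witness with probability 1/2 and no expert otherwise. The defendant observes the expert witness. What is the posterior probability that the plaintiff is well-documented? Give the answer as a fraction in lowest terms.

P(the expert witness) = (3/5)·1 + (2/5)·(1/2) = 4/5.
By Bayes' rule, P(well-documented | the expert witness) = (3/5) / (4/5) = 3/4.

3/4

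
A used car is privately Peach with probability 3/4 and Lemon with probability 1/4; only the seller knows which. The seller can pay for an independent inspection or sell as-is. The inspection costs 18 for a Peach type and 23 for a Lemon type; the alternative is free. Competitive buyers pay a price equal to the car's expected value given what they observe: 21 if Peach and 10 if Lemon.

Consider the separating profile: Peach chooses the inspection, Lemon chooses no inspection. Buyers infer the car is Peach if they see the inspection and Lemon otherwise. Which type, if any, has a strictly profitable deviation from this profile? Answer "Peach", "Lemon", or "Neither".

The inspection pays 21; no inspection pays 10.
Peach: assigned the inspection, nets 21 − 18 = 3; deviating to no inspection nets 10.
Lemon: assigned no inspection, nets 10; deviating to the inspection nets 21 − 23 = -2.
The Peach type gains 7 by deviating.

Peach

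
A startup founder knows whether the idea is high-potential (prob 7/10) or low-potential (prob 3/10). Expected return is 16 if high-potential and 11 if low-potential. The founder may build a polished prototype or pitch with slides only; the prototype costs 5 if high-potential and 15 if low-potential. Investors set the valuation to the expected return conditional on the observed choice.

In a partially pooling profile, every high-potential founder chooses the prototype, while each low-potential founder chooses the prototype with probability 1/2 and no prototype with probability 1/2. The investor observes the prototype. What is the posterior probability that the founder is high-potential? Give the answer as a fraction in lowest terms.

14/17

P(the prototype) = (7/10)·1 + (3/10)·(1/2) = 17/20.
By Bayes' rule, P(high-potential | the prototype) = (7/10) / (17/20) = 14/17.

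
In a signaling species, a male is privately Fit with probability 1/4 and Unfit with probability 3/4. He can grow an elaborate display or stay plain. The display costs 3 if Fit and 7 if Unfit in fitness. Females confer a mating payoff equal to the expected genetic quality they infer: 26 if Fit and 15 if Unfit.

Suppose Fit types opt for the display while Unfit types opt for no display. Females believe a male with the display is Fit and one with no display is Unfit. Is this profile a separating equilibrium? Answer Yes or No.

No

Under these beliefs, the display earns mating payoff 26 and no display earns mating payoff 15.
Fit: the display nets 26 − 3 = 23; no display nets 15. Fit prefers the display.
Unfit: the display nets 26 − 7 = 19; no display nets 15. Unfit would deviate to the display.
Unfit has a profitable deviation, so the profile is not an equilibrium.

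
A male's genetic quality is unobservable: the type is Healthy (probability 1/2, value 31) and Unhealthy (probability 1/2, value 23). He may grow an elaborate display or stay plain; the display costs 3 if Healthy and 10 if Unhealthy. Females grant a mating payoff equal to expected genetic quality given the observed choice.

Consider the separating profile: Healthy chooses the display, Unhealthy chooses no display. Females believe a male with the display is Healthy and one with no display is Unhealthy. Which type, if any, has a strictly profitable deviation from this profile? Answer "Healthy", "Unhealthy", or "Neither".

Neither

The display pays 31; no display pays 23.
Healthy: assigned the display, nets 31 − 3 = 28; deviating to no display nets 23.
Unhealthy: assigned no display, nets 23; deviating to the display nets 31 − 10 = 21.
Both types strictly prefer their assigned action; no profitable deviation.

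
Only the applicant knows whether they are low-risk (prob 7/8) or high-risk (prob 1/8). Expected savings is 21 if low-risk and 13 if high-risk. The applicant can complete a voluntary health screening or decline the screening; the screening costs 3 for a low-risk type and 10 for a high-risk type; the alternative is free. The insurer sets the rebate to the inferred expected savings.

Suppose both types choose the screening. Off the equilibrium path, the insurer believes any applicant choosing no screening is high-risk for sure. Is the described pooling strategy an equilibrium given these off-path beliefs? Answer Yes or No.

On path, the insurer holds the prior and pays 7/8·21 + 1/8·13 = 20. Off path (no screening), believing high-risk, it pays 13.
low-risk: the screening nets 20 − 3 = 17; no screening nets 13. low-risk stays.
high-risk: the screening nets 20 − 10 = 10; no screening nets 13. high-risk would deviate.
A type deviates, so pooling fails.

No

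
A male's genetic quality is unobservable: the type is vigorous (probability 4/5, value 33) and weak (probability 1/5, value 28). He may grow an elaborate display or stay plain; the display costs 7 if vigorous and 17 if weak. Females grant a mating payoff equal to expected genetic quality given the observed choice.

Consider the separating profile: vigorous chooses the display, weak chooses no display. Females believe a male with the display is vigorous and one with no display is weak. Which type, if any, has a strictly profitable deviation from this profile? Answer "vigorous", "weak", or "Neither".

vigorous

The display pays 33; no display pays 28.
vigorous: assigned the display, nets 33 − 7 = 26; deviating to no display nets 28.
weak: assigned no display, nets 28; deviating to the display nets 33 − 17 = 16.
The vigorous type gains 2 by deviating.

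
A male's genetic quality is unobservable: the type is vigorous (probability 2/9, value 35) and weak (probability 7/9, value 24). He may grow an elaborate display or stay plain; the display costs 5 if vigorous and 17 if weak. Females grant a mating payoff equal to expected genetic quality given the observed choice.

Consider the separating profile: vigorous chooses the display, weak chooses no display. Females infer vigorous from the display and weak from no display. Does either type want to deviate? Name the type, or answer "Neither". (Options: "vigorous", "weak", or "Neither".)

Neither

The display pays 35; no display pays 24.
vigorous: assigned the display, nets 35 − 5 = 30; deviating to no display nets 24.
weak: assigned no display, nets 24; deviating to the display nets 35 − 17 = 18.
Both types strictly prefer their assigned action; no profitable deviation.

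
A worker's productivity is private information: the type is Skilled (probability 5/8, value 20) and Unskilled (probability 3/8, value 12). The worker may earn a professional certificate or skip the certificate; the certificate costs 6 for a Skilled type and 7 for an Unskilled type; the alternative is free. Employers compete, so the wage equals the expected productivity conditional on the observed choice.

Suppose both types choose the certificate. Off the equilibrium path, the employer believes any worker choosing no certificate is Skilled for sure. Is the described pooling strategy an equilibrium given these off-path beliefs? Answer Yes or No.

On path, the employer holds the prior and pays 5/8·20 + 3/8·12 = 17. Off path (no certificate), believing Skilled, it pays 20.
Skilled: the certificate nets 17 − 6 = 11; no certificate nets 20. Skilled would deviate.
Unskilled: the certificate nets 17 − 7 = 10; no certificate nets 20. Unskilled would deviate.
A type deviates, so pooling fails.

No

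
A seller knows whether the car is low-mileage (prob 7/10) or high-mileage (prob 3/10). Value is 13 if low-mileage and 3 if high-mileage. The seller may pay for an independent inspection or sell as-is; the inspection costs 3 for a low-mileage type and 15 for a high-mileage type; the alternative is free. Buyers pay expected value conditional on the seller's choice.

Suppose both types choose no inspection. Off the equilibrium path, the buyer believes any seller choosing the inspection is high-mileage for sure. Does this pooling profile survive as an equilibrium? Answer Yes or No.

Yes

On path, the buyer holds the prior and pays 7/10·13 + 3/10·3 = 10. Off path (the inspection), believing high-mileage, it pays 3.
low-mileage: no inspection nets 10; the inspection nets 3 − 3 = 0. low-mileage stays.
high-mileage: no inspection nets 10; the inspection nets 3 − 15 = -12. high-mileage stays.
No type deviates, so pooling is sustained.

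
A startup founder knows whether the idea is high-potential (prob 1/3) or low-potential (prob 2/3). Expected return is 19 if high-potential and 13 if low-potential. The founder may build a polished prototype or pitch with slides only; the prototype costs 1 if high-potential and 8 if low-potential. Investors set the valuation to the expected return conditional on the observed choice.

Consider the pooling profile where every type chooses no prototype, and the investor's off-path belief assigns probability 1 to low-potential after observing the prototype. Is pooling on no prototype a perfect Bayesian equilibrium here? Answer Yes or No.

On path, the investor holds the prior and pays 1/3·19 + 2/3·13 = 15. Off path (the prototype), believing low-potential, it pays 13.
high-potential: no prototype nets 15; the prototype nets 13 − 1 = 12. high-potential stays.
low-potential: no prototype nets 15; the prototype nets 13 − 8 = 5. low-potential stays.
No type deviates, so pooling is sustained.

Yes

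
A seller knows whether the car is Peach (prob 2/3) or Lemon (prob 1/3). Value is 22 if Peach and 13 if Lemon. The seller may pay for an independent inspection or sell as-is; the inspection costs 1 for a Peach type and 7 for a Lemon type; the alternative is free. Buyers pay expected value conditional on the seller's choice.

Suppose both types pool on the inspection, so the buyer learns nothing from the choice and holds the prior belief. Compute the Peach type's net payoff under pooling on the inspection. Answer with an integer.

18

Pooled price = 2/3·22 + 1/3·13 = 19.
Peach pays cost 1 for the inspection, so net payoff = 19 − 1 = 18.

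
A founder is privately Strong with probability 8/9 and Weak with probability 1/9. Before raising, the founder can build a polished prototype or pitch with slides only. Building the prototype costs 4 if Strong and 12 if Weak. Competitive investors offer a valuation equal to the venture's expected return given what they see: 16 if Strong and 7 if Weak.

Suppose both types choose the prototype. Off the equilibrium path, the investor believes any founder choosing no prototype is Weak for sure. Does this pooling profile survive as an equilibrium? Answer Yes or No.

No

On path, the investor holds the prior and pays 8/9·16 + 1/9·7 = 15. Off path (no prototype), believing Weak, it pays 7.
Strong: the prototype nets 15 − 4 = 11; no prototype nets 7. Strong stays.
Weak: the prototype nets 15 − 12 = 3; no prototype nets 7. Weak would deviate.
A type deviates, so pooling fails.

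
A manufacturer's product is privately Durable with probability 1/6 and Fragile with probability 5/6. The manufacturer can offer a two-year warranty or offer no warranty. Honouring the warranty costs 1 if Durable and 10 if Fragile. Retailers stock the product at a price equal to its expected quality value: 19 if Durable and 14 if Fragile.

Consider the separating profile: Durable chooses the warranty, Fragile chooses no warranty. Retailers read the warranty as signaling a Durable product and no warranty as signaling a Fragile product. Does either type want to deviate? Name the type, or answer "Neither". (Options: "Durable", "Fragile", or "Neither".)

The warranty pays 19; no warranty pays 14.
Durable: assigned the warranty, nets 19 − 1 = 18; deviating to no warranty nets 14.
Fragile: assigned no warranty, nets 14; deviating to the warranty nets 19 − 10 = 9.
Both types strictly prefer their assigned action; no profitable deviation.

Neither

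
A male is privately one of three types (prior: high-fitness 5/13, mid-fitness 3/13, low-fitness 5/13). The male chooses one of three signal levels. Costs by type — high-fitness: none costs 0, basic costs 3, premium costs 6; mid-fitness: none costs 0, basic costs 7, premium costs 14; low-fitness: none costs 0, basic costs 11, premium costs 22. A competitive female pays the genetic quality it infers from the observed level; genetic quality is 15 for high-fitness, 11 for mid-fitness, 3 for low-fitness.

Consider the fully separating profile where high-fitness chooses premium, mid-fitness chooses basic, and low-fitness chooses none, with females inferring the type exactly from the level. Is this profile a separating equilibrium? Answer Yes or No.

Separating mating payoffs: premium → 15, basic → 11, none → 3.
high-fitness (assigned premium): none: 3 − 0 = 3; basic: 11 − 3 = 8; premium: 15 − 6 = 9. high-fitness stays.
mid-fitness (assigned basic): none: 3 − 0 = 3; basic: 11 − 7 = 4; premium: 15 − 14 = 1. mid-fitness stays.
low-fitness (assigned none): none: 3 − 0 = 3; basic: 11 − 11 = 0; premium: 15 − 22 = -7. low-fitness stays.
Every type prefers its assigned level; separation holds.

Yes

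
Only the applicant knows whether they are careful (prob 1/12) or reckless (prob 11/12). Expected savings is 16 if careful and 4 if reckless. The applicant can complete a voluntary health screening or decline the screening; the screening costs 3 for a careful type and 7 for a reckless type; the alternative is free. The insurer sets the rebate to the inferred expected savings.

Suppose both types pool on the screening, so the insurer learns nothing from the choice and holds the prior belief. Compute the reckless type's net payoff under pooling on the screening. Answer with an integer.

-2

Pooled rebate = 1/12·16 + 11/12·4 = 5.
reckless pays cost 7 for the screening, so net payoff = 5 − 7 = -2.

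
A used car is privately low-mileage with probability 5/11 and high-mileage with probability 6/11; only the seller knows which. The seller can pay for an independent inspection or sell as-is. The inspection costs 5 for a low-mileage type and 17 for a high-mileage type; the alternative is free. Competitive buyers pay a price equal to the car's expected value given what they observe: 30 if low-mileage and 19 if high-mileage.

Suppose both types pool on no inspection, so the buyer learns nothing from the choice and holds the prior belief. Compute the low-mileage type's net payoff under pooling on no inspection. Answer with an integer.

Pooled price = 5/11·30 + 6/11·19 = 24.
low-mileage pays no cost for no inspection, so net payoff = 24.

24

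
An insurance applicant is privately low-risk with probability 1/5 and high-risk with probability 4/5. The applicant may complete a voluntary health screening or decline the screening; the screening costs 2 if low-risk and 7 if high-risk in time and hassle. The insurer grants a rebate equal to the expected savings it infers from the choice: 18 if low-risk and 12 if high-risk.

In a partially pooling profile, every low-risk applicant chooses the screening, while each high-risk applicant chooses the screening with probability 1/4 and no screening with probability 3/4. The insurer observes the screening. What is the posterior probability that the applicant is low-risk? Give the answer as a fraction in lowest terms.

1/2

P(the screening) = (1/5)·1 + (4/5)·(1/4) = 2/5.
By Bayes' rule, P(low-risk | the screening) = (1/5) / (2/5) = 1/2.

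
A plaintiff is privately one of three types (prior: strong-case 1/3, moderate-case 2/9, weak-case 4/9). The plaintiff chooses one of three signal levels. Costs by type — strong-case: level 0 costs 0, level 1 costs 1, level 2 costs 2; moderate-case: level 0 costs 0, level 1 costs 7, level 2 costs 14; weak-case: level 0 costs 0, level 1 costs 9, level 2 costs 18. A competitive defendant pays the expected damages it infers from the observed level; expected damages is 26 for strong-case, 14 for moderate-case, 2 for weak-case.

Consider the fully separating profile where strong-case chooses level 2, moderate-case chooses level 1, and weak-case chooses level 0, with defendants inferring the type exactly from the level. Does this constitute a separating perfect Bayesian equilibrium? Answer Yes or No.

Separating settlements: level 2 → 26, level 1 → 14, level 0 → 2.
strong-case (assigned level 2): level 0: 2 − 0 = 2; level 1: 14 − 1 = 13; level 2: 26 − 2 = 24. strong-case stays.
moderate-case (assigned level 1): level 0: 2 − 0 = 2; level 1: 14 − 7 = 7; level 2: 26 − 14 = 12. moderate-case prefers level 2.
weak-case (assigned level 0): level 0: 2 − 0 = 2; level 1: 14 − 9 = 5; level 2: 26 − 18 = 8. weak-case prefers level 2.
At least one type deviates; the separating profile fails.

No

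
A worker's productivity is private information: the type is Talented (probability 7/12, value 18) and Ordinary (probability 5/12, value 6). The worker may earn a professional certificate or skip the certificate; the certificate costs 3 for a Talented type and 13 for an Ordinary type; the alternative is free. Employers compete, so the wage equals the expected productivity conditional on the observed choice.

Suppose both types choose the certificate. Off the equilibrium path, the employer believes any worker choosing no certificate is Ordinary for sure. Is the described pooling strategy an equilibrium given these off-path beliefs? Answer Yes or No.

On path, the employer holds the prior and pays 7/12·18 + 5/12·6 = 13. Off path (no certificate), believing Ordinary, it pays 6.
Talented: the certificate nets 13 − 3 = 10; no certificate nets 6. Talented stays.
Ordinary: the certificate nets 13 − 13 = 0; no certificate nets 6. Ordinary would deviate.
A type deviates, so pooling fails.

No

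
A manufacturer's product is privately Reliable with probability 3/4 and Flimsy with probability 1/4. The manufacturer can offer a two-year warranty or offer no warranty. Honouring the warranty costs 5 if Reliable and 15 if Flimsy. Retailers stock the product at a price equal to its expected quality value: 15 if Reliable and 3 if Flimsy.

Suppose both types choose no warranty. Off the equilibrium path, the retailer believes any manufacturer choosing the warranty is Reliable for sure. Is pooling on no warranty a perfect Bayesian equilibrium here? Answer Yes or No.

Yes

On path, the retailer holds the prior and pays 3/4·15 + 1/4·3 = 12. Off path (the warranty), believing Reliable, it pays 15.
Reliable: no warranty nets 12; the warranty nets 15 − 5 = 10. Reliable stays.
Flimsy: no warranty nets 12; the warranty nets 15 − 15 = 0. Flimsy stays.
No type deviates, so pooling is sustained.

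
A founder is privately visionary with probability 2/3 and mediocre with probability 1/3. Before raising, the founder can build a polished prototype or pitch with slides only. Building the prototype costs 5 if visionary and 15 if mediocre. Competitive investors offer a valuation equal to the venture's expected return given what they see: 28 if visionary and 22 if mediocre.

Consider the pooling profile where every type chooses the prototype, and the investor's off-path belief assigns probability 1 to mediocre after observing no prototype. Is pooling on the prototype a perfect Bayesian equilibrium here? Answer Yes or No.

On path, the investor holds the prior and pays 2/3·28 + 1/3·22 = 26. Off path (no prototype), believing mediocre, it pays 22.
visionary: the prototype nets 26 − 5 = 21; no prototype nets 22. visionary would deviate.
mediocre: the prototype nets 26 − 15 = 11; no prototype nets 22. mediocre would deviate.
A type deviates, so pooling fails.

No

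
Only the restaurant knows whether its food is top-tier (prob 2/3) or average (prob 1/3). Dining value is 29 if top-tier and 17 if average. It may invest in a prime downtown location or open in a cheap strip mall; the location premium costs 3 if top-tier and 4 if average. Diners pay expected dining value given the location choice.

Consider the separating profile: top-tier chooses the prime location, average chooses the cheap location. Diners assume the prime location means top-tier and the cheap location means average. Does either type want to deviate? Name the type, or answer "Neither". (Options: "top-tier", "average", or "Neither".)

The prime location pays 29; the cheap location pays 17.
top-tier: assigned the prime location, nets 29 − 3 = 26; deviating to the cheap location nets 17.
average: assigned the cheap location, nets 17; deviating to the prime location nets 29 − 4 = 25.
The average type gains 8 by deviating.

average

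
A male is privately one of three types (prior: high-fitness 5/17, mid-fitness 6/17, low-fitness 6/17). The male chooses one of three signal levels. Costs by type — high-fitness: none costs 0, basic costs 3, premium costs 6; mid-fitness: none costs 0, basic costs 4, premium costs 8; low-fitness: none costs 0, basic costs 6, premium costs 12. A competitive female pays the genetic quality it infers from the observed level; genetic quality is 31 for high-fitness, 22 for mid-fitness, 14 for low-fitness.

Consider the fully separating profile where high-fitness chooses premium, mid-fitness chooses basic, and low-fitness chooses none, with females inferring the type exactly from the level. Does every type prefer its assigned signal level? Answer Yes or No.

No

Separating mating payoffs: premium → 31, basic → 22, none → 14.
high-fitness (assigned premium): none: 14 − 0 = 14; basic: 22 − 3 = 19; premium: 31 − 6 = 25. high-fitness stays.
mid-fitness (assigned basic): none: 14 − 0 = 14; basic: 22 − 4 = 18; premium: 31 − 8 = 23. mid-fitness prefers premium.
low-fitness (assigned none): none: 14 − 0 = 14; basic: 22 − 6 = 16; premium: 31 − 12 = 19. low-fitness prefers premium.
At least one type deviates; the separating profile fails.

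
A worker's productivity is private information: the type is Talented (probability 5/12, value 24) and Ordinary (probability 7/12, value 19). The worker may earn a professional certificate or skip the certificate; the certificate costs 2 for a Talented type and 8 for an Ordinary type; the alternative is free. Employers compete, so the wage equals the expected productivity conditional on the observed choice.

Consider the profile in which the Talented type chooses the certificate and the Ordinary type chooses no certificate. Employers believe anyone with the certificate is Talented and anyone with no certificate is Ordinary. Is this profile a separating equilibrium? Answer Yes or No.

Under these beliefs, the certificate earns wage 24 and no certificate earns wage 19.
Talented: the certificate nets 24 − 2 = 22; no certificate nets 19. Talented prefers the certificate.
Ordinary: the certificate nets 24 − 8 = 16; no certificate nets 19. Ordinary prefers no certificate.
Neither type deviates, so the separating profile is an equilibrium.

Yes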